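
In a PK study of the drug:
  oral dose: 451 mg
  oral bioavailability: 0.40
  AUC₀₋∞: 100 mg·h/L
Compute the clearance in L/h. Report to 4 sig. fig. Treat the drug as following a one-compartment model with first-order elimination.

1.804 L/h

CL = F·Dose / AUC = 0.40 × 451 / 100 = 1.804 L/h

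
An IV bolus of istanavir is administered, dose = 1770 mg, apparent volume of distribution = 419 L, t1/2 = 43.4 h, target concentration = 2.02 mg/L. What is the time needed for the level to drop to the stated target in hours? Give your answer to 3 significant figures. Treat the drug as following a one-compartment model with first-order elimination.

46.2 h

C₀ = Dose / Vd = 1770 / 419 = 4.224 mg/L
k = ln2 / t½ = 0.693147 / 43.4 = 0.01597 h⁻¹
t = ln(C₀ / C) / k = ln(4.224 / 2.02) / 0.01597
  = ln(2.091) / 0.01597 = 0.7376 / 0.01597 = 46.19 h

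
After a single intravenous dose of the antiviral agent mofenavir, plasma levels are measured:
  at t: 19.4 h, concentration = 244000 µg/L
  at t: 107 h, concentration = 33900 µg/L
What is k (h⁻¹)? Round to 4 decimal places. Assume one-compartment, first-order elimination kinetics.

0.0225 h⁻¹

k = ln(C₁/C₂) / (t₂ − t₁) = ln(244000/33900) / (107 − 19.4)
  = 1.974 / 87.60 = 0.02253 h⁻¹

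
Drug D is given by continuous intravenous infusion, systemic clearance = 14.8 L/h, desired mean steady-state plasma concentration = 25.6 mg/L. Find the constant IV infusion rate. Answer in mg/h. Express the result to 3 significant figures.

At steady state, infusion rate R₀ = Css × CL = 25.6 × 14.80 = 378.9 mg/h

379 mg/h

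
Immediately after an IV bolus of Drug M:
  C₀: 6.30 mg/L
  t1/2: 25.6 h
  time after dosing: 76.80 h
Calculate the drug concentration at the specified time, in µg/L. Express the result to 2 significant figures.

790 µg/L

k = ln2 / t½ = 0.693147 / 25.6 = 0.02708 h⁻¹
t / t½ = 76.80 / 25.6 = 3 half-lives
C = C₀ × (1/2)^3 = 6.300 × 0.1250 = 0.7875 mg/L
Convert: 0.7875 mg/L × 1000 = 787.5 µg/L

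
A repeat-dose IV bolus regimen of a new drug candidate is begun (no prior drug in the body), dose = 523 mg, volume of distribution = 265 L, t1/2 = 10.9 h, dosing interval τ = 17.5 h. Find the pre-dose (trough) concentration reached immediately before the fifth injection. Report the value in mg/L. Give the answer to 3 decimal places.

0.955 mg/L

C₀ per dose = Dose / Vd = 523 / 265 = 1.974 mg/L
k = ln2 / t½ = 0.693147 / 10.9 = 0.06359 h⁻¹
Fraction remaining after one interval: r = e^(−kτ) = e^(−0.06359 × 17.5) = 0.3286
Before dose 5, 4 doses have been given (aged 1τ, 2τ, 3τ, 4τ).
C_trough = C₀ × (r + r² + … + r^4) = C₀ × r(1−r^4)/(1−r)
        = 1.974 × 0.3286 × (1 − 0.01166) / (1 − 0.3286) = 0.9549 mg/L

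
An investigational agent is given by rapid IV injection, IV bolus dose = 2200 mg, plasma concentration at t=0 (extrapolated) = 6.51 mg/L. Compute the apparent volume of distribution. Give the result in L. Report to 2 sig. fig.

Vd = Dose / C₀ = 2200 / 6.51 = 337.9 L

340 L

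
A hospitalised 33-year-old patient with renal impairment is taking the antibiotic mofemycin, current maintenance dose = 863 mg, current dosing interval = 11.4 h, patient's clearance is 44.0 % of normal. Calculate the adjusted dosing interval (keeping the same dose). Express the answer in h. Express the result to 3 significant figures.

25.9 h

To keep the same average steady-state level, dosing rate must scale with clearance.
CL ratio = 44.0 / 100 = 0.4400
New interval (same dose) = 11.4 / 0.4400 = 25.91 h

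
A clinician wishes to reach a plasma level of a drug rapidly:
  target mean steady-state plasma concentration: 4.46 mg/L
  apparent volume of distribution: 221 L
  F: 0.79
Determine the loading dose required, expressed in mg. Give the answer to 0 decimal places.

1248 mg

LD = Css × Vd / F = 4.46 × 221 / 0.79 = 1248 mg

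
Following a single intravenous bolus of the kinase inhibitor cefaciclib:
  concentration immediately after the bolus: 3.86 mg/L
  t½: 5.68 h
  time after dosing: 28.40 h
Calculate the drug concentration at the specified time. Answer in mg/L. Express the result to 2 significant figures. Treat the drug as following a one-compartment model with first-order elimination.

0.12 mg/L

k = ln2 / t½ = 0.693147 / 5.68 = 0.1220 h⁻¹
t / t½ = 28.40 / 5.68 = 5 half-lives
C = C₀ × (1/2)^5 = 3.860 × 0.03125 = 0.1206 mg/L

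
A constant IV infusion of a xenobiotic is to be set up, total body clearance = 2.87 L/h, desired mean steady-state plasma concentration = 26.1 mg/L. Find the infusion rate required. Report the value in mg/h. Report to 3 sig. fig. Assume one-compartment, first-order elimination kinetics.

At steady state, infusion rate R₀ = Css × CL = 26.1 × 2.870 = 74.91 mg/h

74.9 mg/h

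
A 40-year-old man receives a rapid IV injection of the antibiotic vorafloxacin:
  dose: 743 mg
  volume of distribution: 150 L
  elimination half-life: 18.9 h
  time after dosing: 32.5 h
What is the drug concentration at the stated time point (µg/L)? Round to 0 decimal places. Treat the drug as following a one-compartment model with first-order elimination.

C₀ = Dose / Vd = 743.0 / 150 = 4.953 mg/L
k = ln2 / t½ = 0.693147 / 18.9 = 0.03667 h⁻¹
C = C₀ · e^(−k·t) = 4.953 × e^(−0.03667 × 32.5)
  = 4.953 × 0.3037 = 1.504 mg/L
Convert: 1.504 mg/L × 1000 = 1504 µg/L

1504 µg/L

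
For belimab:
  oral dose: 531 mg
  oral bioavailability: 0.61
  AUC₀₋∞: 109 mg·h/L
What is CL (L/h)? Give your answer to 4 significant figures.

CL = F·Dose / AUC = 0.61 × 531 / 109 = 2.972 L/h

2.972 L/h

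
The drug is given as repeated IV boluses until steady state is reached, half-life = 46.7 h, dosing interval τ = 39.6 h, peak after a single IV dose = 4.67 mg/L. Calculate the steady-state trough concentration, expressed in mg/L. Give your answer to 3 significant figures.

k = ln2 / t½ = 0.693147 / 46.7 = 0.01484 h⁻¹
e^(−kτ) = e^(−0.01484 × 39.6) = 0.5556
Accumulation ratio R = 1 / (1 − e^(−kτ)) = 1 / (1 − 0.5556) = 2.250
Steady-state trough = C₀ × R × e^(−kτ) = 4.67 × 2.250 × 0.5556 = 5.838 mg/L

5.84 mg/L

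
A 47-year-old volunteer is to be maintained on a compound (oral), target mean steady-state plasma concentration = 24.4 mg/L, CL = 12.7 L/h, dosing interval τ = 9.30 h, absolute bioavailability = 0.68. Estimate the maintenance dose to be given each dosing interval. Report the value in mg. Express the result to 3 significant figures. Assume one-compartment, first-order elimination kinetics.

4240 mg

At steady state, F × (Dose/τ) = Css × CL.
Dose = Css × CL × τ / F = 24.4 × 12.70 × 9.30 / 0.68 = 4238 mg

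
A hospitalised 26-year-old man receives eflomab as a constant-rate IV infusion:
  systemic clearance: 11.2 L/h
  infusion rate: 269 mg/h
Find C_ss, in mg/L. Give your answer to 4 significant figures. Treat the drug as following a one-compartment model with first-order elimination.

24.02 mg/L

At steady state Css = R₀ / CL = 269 / 11.20 = 24.02 mg/L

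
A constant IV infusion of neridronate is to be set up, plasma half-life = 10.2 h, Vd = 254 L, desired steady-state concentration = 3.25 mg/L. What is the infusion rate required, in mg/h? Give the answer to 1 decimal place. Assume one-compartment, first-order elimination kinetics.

k = ln2 / t½ = 0.693147 / 10.2 = 0.06796 h⁻¹
CL = k × Vd = 0.06796 × 254 = 17.26 L/h
At steady state, infusion rate R₀ = Css × CL = 3.25 × 17.26 = 56.10 mg/h

56.1 mg/h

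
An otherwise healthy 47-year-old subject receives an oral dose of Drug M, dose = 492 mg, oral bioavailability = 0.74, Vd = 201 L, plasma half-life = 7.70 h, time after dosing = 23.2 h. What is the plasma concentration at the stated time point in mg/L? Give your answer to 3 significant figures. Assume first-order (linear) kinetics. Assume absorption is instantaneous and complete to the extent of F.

0.224 mg/L

Amount reaching circulation = F × Dose = 0.74 × 492.0 = 364.1 mg
C₀ = F·Dose / Vd = 364.1 / 201 = 1.811 mg/L
k = ln2 / t½ = 0.693147 / 7.70 = 0.09002 h⁻¹
C = C₀ · e^(−k·t) = 1.811 × e^(−0.09002 × 23.2)
  = 1.811 × 0.1239 = 0.2244 mg/L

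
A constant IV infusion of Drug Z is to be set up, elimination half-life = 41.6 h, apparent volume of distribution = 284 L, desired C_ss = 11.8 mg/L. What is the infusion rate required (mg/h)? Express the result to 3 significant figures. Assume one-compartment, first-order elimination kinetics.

55.8 mg/h

k = ln2 / t½ = 0.693147 / 41.6 = 0.01666 h⁻¹
CL = k × Vd = 0.01666 × 284 = 4.731 L/h
At steady state, infusion rate R₀ = Css × CL = 11.8 × 4.731 = 55.83 mg/h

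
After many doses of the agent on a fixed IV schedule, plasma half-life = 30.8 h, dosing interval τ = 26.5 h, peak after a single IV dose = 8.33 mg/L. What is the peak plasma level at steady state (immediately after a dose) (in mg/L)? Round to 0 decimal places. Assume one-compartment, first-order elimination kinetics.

19 mg/L

k = ln2 / t½ = 0.693147 / 30.8 = 0.02250 h⁻¹
e^(−kτ) = e^(−0.02250 × 26.5) = 0.5509
Accumulation ratio R = 1 / (1 − e^(−kτ)) = 1 / (1 − 0.5509) = 2.227
Steady-state peak = C₀ × R = 8.33 × 2.227 = 18.55 mg/L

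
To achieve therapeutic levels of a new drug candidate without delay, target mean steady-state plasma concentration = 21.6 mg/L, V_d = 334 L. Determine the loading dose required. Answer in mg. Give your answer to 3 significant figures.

LD = Css × Vd = 21.6 × 334 = 7214 mg

7210 mg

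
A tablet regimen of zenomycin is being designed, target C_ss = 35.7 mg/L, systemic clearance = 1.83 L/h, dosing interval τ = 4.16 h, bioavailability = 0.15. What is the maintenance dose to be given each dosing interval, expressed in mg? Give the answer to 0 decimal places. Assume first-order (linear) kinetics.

At steady state, F × (Dose/τ) = Css × CL.
Dose = Css × CL × τ / F = 35.7 × 1.830 × 4.16 / 0.15 = 1812 mg

1812 mg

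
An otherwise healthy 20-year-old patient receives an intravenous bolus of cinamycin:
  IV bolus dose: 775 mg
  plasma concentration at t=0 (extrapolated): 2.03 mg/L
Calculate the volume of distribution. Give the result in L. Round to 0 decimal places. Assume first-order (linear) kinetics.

382 L

Vd = Dose / C₀ = 775.0 / 2.03 = 381.8 L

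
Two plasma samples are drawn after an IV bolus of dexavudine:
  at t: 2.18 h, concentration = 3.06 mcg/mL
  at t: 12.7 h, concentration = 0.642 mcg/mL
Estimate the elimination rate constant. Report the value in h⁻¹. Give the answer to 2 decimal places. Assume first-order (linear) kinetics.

k = ln(C₁/C₂) / (t₂ − t₁) = ln(3.06/0.642) / (12.7 − 2.18)
  = 1.562 / 10.52 = 0.1485 h⁻¹

0.15 h⁻¹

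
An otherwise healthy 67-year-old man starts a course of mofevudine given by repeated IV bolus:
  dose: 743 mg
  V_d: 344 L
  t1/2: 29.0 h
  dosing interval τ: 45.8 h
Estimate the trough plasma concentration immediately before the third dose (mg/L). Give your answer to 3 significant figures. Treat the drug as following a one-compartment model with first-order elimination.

C₀ per dose = Dose / Vd = 743 / 344 = 2.160 mg/L
k = ln2 / t½ = 0.693147 / 29.0 = 0.02390 h⁻¹
Fraction remaining after one interval: r = e^(−kτ) = e^(−0.02390 × 45.8) = 0.3347
Before dose 3, 2 doses have been given (aged 1τ, 2τ).
C_trough = C₀ × (r + r²) = 2.160 × (0.3347 + 0.1120) = 0.9649 mg/L

0.965 mg/L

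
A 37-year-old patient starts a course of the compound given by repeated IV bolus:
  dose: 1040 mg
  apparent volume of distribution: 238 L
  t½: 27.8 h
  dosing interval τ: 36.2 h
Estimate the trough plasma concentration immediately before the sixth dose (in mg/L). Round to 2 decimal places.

C₀ per dose = Dose / Vd = 1040 / 238 = 4.370 mg/L
k = ln2 / t½ = 0.693147 / 27.8 = 0.02493 h⁻¹
Fraction remaining after one interval: r = e^(−kτ) = e^(−0.02493 × 36.2) = 0.4056
Before dose 6, 5 doses have been given (aged 1τ, 2τ, 3τ, 4τ, 5τ).
C_trough = C₀ × (r + r² + … + r^5) = C₀ × r(1−r^5)/(1−r)
        = 4.370 × 0.4056 × (1 − 0.01098) / (1 − 0.4056) = 2.949 mg/L

2.95 mg/L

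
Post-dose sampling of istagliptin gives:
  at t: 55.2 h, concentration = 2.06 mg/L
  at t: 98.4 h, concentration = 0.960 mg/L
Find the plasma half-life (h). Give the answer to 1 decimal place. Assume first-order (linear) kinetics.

k = ln(C₁/C₂) / (t₂ − t₁) = ln(2.06/0.960) / (98.4 − 55.2)
  = 0.7635 / 43.20 = 0.01767 h⁻¹
t½ = ln2 / k = 0.693147 / 0.01767 = 39.23 h

39.2 h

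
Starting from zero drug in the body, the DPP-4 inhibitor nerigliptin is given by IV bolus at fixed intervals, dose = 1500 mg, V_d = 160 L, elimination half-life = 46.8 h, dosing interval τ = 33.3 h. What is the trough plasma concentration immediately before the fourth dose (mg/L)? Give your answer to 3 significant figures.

C₀ per dose = Dose / Vd = 1500 / 160 = 9.375 mg/L
k = ln2 / t½ = 0.693147 / 46.8 = 0.01481 h⁻¹
Fraction remaining after one interval: r = e^(−kτ) = e^(−0.01481 × 33.3) = 0.6107
Before dose 4, 3 doses have been given (aged 1τ, 2τ, 3τ).
C_trough = C₀ × (r + r² + … + r^3) = C₀ × r(1−r^3)/(1−r)
        = 9.375 × 0.6107 × (1 − 0.2278) / (1 − 0.6107) = 11.36 mg/L

11.4 mg/L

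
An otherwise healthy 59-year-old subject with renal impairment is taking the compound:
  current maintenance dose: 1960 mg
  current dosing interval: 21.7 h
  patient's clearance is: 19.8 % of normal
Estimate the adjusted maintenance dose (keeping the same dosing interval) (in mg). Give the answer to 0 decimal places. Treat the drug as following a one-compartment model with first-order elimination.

388 mg

To keep the same average steady-state level, dosing rate must scale with clearance.
CL ratio = 19.8 / 100 = 0.1980
New dose (same interval) = 1960 × 0.1980 = 388.1 mg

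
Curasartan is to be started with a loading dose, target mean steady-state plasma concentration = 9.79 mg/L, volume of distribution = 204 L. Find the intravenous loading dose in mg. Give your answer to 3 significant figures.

LD = Css × Vd = 9.79 × 204 = 1997 mg

2000 mg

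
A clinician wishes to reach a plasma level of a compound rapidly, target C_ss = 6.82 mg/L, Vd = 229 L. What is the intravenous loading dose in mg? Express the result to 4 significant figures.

1562 mg

LD = Css × Vd = 6.82 × 229 = 1562 mg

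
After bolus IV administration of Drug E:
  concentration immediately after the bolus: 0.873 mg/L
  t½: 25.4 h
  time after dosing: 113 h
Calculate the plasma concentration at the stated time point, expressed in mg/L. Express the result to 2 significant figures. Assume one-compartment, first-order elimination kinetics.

k = ln2 / t½ = 0.693147 / 25.4 = 0.02729 h⁻¹
C = C₀ · e^(−k·t) = 0.8730 × e^(−0.02729 × 113)
  = 0.8730 × 0.04579 = 0.03997 mg/L

0.040 mg/L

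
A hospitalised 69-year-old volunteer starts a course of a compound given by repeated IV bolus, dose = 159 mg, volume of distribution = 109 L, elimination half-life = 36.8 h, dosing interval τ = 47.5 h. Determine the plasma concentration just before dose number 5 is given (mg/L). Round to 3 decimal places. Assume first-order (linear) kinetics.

0.980 mg/L

C₀ per dose = Dose / Vd = 159 / 109 = 1.459 mg/L
k = ln2 / t½ = 0.693147 / 36.8 = 0.01884 h⁻¹
Fraction remaining after one interval: r = e^(−kτ) = e^(−0.01884 × 47.5) = 0.4086
Before dose 5, 4 doses have been given (aged 1τ, 2τ, 3τ, 4τ).
C_trough = C₀ × (r + r² + … + r^4) = C₀ × r(1−r^4)/(1−r)
        = 1.459 × 0.4086 × (1 − 0.02787) / (1 − 0.4086) = 0.9799 mg/L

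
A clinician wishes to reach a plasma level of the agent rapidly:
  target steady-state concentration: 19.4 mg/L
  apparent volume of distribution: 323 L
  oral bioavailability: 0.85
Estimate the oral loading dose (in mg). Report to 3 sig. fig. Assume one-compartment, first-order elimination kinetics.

7370 mg

LD = Css × Vd / F = 19.4 × 323 / 0.85 = 7372 mg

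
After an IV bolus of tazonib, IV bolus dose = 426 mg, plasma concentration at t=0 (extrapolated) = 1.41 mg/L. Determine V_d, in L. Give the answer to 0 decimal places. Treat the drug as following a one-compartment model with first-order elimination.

Vd = Dose / C₀ = 426.0 / 1.41 = 302.1 L

302 L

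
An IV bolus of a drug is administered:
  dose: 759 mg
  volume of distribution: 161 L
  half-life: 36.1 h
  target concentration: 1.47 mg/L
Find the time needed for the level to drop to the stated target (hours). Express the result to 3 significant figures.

C₀ = Dose / Vd = 759.0 / 161 = 4.714 mg/L
k = ln2 / t½ = 0.693147 / 36.1 = 0.01920 h⁻¹
t = ln(C₀ / C) / k = ln(4.714 / 1.47) / 0.01920
  = ln(3.207) / 0.01920 = 1.165 / 0.01920 = 60.68 h

60.7 h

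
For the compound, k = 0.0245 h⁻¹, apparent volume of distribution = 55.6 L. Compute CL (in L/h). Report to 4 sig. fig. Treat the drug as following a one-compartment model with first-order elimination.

1.362 L/h

CL = k × Vd = 0.0245 × 55.6 = 1.362 L/h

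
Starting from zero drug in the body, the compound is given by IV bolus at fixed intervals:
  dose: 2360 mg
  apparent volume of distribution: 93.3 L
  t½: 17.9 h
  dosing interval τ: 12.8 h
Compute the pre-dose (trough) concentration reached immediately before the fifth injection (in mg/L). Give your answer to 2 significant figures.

C₀ per dose = Dose / Vd = 2360 / 93.3 = 25.29 mg/L
k = ln2 / t½ = 0.693147 / 17.9 = 0.03872 h⁻¹
Fraction remaining after one interval: r = e^(−kτ) = e^(−0.03872 × 12.8) = 0.6092
Before dose 5, 4 doses have been given (aged 1τ, 2τ, 3τ, 4τ).
C_trough = C₀ × (r + r² + … + r^4) = C₀ × r(1−r^4)/(1−r)
        = 25.29 × 0.6092 × (1 − 0.1377) / (1 − 0.6092) = 33.99 mg/L

34 mg/L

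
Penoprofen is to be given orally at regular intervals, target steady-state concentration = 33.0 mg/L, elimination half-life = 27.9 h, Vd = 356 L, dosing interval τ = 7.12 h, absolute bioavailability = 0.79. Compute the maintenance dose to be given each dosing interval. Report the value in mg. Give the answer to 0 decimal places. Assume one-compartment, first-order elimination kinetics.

k = ln2 / t½ = 0.693147 / 27.9 = 0.02484 h⁻¹
CL = k × Vd = 0.02484 × 356 = 8.843 L/h
At steady state, F × (Dose/τ) = Css × CL.
Dose = Css × CL × τ / F = 33.0 × 8.843 × 7.12 / 0.79 = 2630 mg

2630 mg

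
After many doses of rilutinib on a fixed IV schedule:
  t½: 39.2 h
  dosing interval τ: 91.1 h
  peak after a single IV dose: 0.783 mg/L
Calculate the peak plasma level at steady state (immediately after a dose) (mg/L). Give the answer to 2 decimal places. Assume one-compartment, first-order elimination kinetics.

0.98 mg/L

k = ln2 / t½ = 0.693147 / 39.2 = 0.01768 h⁻¹
e^(−kτ) = e^(−0.01768 × 91.1) = 0.1998
Accumulation ratio R = 1 / (1 − e^(−kτ)) = 1 / (1 − 0.1998) = 1.250
Steady-state peak = C₀ × R = 0.783 × 1.250 = 0.9788 mg/L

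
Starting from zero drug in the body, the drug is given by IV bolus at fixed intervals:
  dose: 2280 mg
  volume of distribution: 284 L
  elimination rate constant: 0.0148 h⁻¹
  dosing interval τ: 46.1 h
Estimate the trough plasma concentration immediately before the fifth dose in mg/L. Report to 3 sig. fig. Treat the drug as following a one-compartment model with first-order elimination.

C₀ per dose = Dose / Vd = 2280 / 284 = 8.028 mg/L
Fraction remaining after one interval: r = e^(−kτ) = e^(−0.01480 × 46.1) = 0.5055
Before dose 5, 4 doses have been given (aged 1τ, 2τ, 3τ, 4τ).
C_trough = C₀ × (r + r² + … + r^4) = C₀ × r(1−r^4)/(1−r)
        = 8.028 × 0.5055 × (1 − 0.06530) / (1 − 0.5055) = 7.671 mg/L

7.67 mg/L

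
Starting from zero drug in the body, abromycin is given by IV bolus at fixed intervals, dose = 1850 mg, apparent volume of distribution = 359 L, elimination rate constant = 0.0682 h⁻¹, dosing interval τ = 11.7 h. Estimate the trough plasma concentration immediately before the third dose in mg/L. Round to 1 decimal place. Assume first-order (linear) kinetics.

3.4 mg/L

C₀ per dose = Dose / Vd = 1850 / 359 = 5.153 mg/L
Fraction remaining after one interval: r = e^(−kτ) = e^(−0.06820 × 11.7) = 0.4503
Before dose 3, 2 doses have been given (aged 1τ, 2τ).
C_trough = C₀ × (r + r²) = 5.153 × (0.4503 + 0.2028) = 3.365 mg/L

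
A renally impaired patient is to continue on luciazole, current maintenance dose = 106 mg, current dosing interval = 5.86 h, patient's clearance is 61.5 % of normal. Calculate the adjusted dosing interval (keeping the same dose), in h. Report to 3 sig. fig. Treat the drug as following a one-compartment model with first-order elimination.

9.53 h

To keep the same average steady-state level, dosing rate must scale with clearance.
CL ratio = 61.5 / 100 = 0.6150
New interval (same dose) = 5.86 / 0.6150 = 9.528 h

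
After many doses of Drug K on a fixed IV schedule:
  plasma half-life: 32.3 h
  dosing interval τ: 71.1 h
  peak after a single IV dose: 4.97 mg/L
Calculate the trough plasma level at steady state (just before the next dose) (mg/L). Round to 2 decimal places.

1.38 mg/L

k = ln2 / t½ = 0.693147 / 32.3 = 0.02146 h⁻¹
e^(−kτ) = e^(−0.02146 × 71.1) = 0.2174
Accumulation ratio R = 1 / (1 − e^(−kτ)) = 1 / (1 − 0.2174) = 1.278
Steady-state trough = C₀ × R × e^(−kτ) = 4.97 × 1.278 × 0.2174 = 1.381 mg/L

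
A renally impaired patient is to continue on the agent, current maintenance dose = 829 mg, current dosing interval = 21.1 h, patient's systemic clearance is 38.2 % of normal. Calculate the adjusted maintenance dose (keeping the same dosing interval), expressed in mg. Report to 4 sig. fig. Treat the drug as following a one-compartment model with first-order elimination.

316.7 mg

To keep the same average steady-state level, dosing rate must scale with clearance.
CL ratio = 38.2 / 100 = 0.3820
New dose (same interval) = 829 × 0.3820 = 316.7 mg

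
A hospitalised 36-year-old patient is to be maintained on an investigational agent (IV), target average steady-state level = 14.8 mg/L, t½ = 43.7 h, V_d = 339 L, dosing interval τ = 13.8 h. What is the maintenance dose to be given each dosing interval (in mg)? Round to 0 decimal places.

k = ln2 / t½ = 0.693147 / 43.7 = 0.01586 h⁻¹
CL = k × Vd = 0.01586 × 339 = 5.377 L/h
At steady state, Dose/τ = Css × CL.
Dose = Css × CL × τ = 14.8 × 5.377 × 13.8 = 1098 mg

1098 mg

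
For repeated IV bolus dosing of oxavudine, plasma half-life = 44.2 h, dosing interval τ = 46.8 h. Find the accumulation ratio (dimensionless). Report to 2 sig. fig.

1.9

k = ln2 / t½ = 0.693147 / 44.2 = 0.01568 h⁻¹
e^(−kτ) = e^(−0.01568 × 46.8) = 0.4801
Accumulation ratio R = 1 / (1 − e^(−kτ)) = 1 / (1 − 0.4801) = 1.923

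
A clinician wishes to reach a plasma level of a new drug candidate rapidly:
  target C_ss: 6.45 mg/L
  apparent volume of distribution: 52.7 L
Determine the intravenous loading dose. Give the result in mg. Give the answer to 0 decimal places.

LD = Css × Vd = 6.45 × 52.7 = 339.9 mg

340 mg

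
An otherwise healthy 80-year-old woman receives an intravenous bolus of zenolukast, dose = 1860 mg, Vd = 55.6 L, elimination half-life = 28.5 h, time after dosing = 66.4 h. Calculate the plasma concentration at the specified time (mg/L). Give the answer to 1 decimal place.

C₀ = Dose / Vd = 1860 / 55.6 = 33.45 mg/L
k = ln2 / t½ = 0.693147 / 28.5 = 0.02432 h⁻¹
C = C₀ · e^(−k·t) = 33.45 × e^(−0.02432 × 66.4)
  = 33.45 × 0.1989 = 6.653 mg/L

6.7 mg/L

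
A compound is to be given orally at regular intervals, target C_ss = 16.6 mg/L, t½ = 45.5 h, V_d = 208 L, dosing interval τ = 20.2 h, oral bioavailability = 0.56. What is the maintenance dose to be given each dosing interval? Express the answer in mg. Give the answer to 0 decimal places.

k = ln2 / t½ = 0.693147 / 45.5 = 0.01523 h⁻¹
CL = k × Vd = 0.01523 × 208 = 3.168 L/h
At steady state, F × (Dose/τ) = Css × CL.
Dose = Css × CL × τ / F = 16.6 × 3.168 × 20.2 / 0.56 = 1897 mg

1897 mg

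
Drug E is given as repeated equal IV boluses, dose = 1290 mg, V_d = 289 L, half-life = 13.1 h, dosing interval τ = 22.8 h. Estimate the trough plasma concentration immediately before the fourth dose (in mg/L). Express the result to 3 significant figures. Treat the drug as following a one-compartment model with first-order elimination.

C₀ per dose = Dose / Vd = 1290 / 289 = 4.464 mg/L
k = ln2 / t½ = 0.693147 / 13.1 = 0.05291 h⁻¹
Fraction remaining after one interval: r = e^(−kτ) = e^(−0.05291 × 22.8) = 0.2993
Before dose 4, 3 doses have been given (aged 1τ, 2τ, 3τ).
C_trough = C₀ × (r + r² + … + r^3) = C₀ × r(1−r^3)/(1−r)
        = 4.464 × 0.2993 × (1 − 0.02681) / (1 − 0.2993) = 1.856 mg/L

1.86 mg/L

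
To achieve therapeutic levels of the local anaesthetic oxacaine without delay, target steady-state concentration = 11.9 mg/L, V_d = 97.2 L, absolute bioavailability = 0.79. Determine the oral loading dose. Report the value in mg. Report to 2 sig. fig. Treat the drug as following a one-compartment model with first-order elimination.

1500 mg

LD = Css × Vd / F = 11.9 × 97.2 / 0.79 = 1464 mg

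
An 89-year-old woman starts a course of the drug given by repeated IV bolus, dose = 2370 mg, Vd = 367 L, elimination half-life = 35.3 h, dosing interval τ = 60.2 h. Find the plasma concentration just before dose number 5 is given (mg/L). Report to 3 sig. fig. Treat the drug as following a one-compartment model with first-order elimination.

2.83 mg/L

C₀ per dose = Dose / Vd = 2370 / 367 = 6.458 mg/L
k = ln2 / t½ = 0.693147 / 35.3 = 0.01964 h⁻¹
Fraction remaining after one interval: r = e^(−kτ) = e^(−0.01964 × 60.2) = 0.3066
Before dose 5, 4 doses have been given (aged 1τ, 2τ, 3τ, 4τ).
C_trough = C₀ × (r + r² + … + r^4) = C₀ × r(1−r^4)/(1−r)
        = 6.458 × 0.3066 × (1 − 0.008837) / (1 − 0.3066) = 2.830 mg/L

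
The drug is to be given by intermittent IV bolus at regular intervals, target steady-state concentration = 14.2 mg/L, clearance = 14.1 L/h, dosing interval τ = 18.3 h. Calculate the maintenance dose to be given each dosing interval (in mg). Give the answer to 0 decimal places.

At steady state, Dose/τ = Css × CL.
Dose = Css × CL × τ = 14.2 × 14.10 × 18.3 = 3664 mg

3664 mg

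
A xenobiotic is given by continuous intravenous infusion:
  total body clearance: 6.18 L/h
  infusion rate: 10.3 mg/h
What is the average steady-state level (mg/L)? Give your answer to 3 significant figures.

At steady state Css = R₀ / CL = 10.3 / 6.180 = 1.667 mg/L

1.67 mg/L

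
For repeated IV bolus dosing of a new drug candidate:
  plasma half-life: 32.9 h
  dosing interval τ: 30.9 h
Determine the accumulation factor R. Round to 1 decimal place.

2.1

k = ln2 / t½ = 0.693147 / 32.9 = 0.02107 h⁻¹
e^(−kτ) = e^(−0.02107 × 30.9) = 0.5215
Accumulation ratio R = 1 / (1 − e^(−kτ)) = 1 / (1 − 0.5215) = 2.090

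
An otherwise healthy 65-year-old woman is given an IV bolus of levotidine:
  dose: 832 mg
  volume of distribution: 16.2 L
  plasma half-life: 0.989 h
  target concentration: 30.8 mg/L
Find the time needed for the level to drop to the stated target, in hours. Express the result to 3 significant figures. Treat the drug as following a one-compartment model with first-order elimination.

C₀ = Dose / Vd = 832.0 / 16.2 = 51.36 mg/L
k = ln2 / t½ = 0.693147 / 0.989 = 0.7009 h⁻¹
t = ln(C₀ / C) / k = ln(51.36 / 30.8) / 0.7009
  = ln(1.668) / 0.7009 = 0.5116 / 0.7009 = 0.7299 h

0.730 h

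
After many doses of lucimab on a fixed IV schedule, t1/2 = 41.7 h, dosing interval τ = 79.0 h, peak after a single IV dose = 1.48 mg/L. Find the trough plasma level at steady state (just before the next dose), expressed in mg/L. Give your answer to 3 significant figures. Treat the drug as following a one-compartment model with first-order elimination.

0.545 mg/L

k = ln2 / t½ = 0.693147 / 41.7 = 0.01662 h⁻¹
e^(−kτ) = e^(−0.01662 × 79.0) = 0.2690
Accumulation ratio R = 1 / (1 − e^(−kτ)) = 1 / (1 − 0.2690) = 1.368
Steady-state trough = C₀ × R × e^(−kτ) = 1.48 × 1.368 × 0.2690 = 0.5446 mg/L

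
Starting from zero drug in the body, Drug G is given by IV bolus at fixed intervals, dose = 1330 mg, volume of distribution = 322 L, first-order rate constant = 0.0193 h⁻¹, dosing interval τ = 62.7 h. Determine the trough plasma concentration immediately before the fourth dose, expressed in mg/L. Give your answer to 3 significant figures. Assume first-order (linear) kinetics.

C₀ per dose = Dose / Vd = 1330 / 322 = 4.130 mg/L
Fraction remaining after one interval: r = e^(−kτ) = e^(−0.01930 × 62.7) = 0.2982
Before dose 4, 3 doses have been given (aged 1τ, 2τ, 3τ).
C_trough = C₀ × (r + r² + … + r^3) = C₀ × r(1−r^3)/(1−r)
        = 4.130 × 0.2982 × (1 − 0.02652) / (1 − 0.2982) = 1.708 mg/L

1.71 mg/L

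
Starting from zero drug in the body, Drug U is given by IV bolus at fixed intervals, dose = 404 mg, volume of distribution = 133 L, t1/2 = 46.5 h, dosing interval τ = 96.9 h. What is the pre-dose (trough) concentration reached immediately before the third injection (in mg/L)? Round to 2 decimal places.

C₀ per dose = Dose / Vd = 404 / 133 = 3.038 mg/L
k = ln2 / t½ = 0.693147 / 46.5 = 0.01491 h⁻¹
Fraction remaining after one interval: r = e^(−kτ) = e^(−0.01491 × 96.9) = 0.2358
Before dose 3, 2 doses have been given (aged 1τ, 2τ).
C_trough = C₀ × (r + r²) = 3.038 × (0.2358 + 0.05560) = 0.8853 mg/L

0.89 mg/L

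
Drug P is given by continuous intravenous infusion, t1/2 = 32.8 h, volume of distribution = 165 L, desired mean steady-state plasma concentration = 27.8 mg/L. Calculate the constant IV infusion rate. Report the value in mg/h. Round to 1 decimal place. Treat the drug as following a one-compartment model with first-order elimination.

96.9 mg/h

k = ln2 / t½ = 0.693147 / 32.8 = 0.02113 h⁻¹
CL = k × Vd = 0.02113 × 165 = 3.486 L/h
At steady state, infusion rate R₀ = Css × CL = 27.8 × 3.486 = 96.91 mg/h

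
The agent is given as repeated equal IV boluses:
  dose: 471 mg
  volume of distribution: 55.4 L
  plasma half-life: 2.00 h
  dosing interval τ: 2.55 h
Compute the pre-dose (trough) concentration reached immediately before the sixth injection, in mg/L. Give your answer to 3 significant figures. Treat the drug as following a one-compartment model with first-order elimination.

C₀ per dose = Dose / Vd = 471 / 55.4 = 8.502 mg/L
k = ln2 / t½ = 0.693147 / 2.00 = 0.3466 h⁻¹
Fraction remaining after one interval: r = e^(−kτ) = e^(−0.3466 × 2.55) = 0.4132
Before dose 6, 5 doses have been given (aged 1τ, 2τ, 3τ, 4τ, 5τ).
C_trough = C₀ × (r + r² + … + r^5) = C₀ × r(1−r^5)/(1−r)
        = 8.502 × 0.4132 × (1 − 0.01204) / (1 − 0.4132) = 5.915 mg/L

5.92 mg/L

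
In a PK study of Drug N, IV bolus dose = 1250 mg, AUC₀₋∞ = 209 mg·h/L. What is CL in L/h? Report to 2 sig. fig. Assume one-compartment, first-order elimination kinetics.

CL = Dose / AUC = 1250 / 209 = 5.981 L/h

6.0 L/h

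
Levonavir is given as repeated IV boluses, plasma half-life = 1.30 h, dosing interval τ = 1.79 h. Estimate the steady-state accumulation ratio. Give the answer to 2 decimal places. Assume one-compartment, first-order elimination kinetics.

k = ln2 / t½ = 0.693147 / 1.30 = 0.5332 h⁻¹
e^(−kτ) = e^(−0.5332 × 1.79) = 0.3850
Accumulation ratio R = 1 / (1 − e^(−kτ)) = 1 / (1 − 0.3850) = 1.626

1.63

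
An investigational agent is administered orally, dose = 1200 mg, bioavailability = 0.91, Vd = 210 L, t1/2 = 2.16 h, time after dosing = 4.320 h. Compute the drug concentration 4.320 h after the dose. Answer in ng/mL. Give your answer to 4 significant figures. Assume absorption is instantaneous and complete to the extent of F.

1300 ng/mL

Amount reaching circulation = F × Dose = 0.91 × 1200 = 1092 mg
C₀ = F·Dose / Vd = 1092 / 210 = 5.200 mg/L
k = ln2 / t½ = 0.693147 / 2.16 = 0.3209 h⁻¹
t / t½ = 4.320 / 2.16 = 2 half-lives
C = C₀ × (1/2)^2 = 5.200 × 0.2500 = 1.300 mg/L
Convert: 1.300 mg/L × 1000 = 1300 ng/mL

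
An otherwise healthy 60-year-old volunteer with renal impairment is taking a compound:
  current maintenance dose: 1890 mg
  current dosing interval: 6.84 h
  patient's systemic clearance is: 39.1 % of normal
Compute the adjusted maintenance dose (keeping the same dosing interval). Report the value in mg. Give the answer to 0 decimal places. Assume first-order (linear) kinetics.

739 mg

To keep the same average steady-state level, dosing rate must scale with clearance.
CL ratio = 39.1 / 100 = 0.3910
New dose (same interval) = 1890 × 0.3910 = 739.0 mg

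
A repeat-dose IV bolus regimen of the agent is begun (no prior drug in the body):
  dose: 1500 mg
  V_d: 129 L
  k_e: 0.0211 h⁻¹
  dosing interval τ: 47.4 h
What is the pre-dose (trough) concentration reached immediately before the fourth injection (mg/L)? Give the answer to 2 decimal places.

C₀ per dose = Dose / Vd = 1500 / 129 = 11.63 mg/L
Fraction remaining after one interval: r = e^(−kτ) = e^(−0.02110 × 47.4) = 0.3678
Before dose 4, 3 doses have been given (aged 1τ, 2τ, 3τ).
C_trough = C₀ × (r + r² + … + r^3) = C₀ × r(1−r^3)/(1−r)
        = 11.63 × 0.3678 × (1 − 0.04975) / (1 − 0.3678) = 6.429 mg/L

6.43 mg/L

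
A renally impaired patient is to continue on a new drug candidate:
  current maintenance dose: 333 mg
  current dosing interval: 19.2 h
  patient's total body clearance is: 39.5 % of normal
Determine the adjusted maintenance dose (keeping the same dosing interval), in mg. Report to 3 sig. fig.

To keep the same average steady-state level, dosing rate must scale with clearance.
CL ratio = 39.5 / 100 = 0.3950
New dose (same interval) = 333 × 0.3950 = 131.5 mg

132 mg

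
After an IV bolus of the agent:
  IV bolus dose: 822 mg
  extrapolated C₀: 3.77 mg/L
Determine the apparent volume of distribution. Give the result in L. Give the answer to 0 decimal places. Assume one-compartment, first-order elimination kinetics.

218 L

Vd = Dose / C₀ = 822.0 / 3.77 = 218.0 L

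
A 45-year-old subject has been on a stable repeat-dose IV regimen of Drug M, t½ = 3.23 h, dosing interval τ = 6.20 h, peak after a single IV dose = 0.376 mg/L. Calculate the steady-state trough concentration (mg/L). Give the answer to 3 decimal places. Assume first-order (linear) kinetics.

k = ln2 / t½ = 0.693147 / 3.23 = 0.2146 h⁻¹
e^(−kτ) = e^(−0.2146 × 6.20) = 0.2643
Accumulation ratio R = 1 / (1 − e^(−kτ)) = 1 / (1 − 0.2643) = 1.359
Steady-state trough = C₀ × R × e^(−kτ) = 0.376 × 1.359 × 0.2643 = 0.1351 mg/L

0.135 mg/L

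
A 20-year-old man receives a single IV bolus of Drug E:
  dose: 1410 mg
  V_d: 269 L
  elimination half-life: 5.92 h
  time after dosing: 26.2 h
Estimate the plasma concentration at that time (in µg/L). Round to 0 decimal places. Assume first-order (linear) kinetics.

244 µg/L

C₀ = Dose / Vd = 1410 / 269 = 5.242 mg/L
k = ln2 / t½ = 0.693147 / 5.92 = 0.1171 h⁻¹
C = C₀ · e^(−k·t) = 5.242 × e^(−0.1171 × 26.2)
  = 5.242 × 0.04651 = 0.2438 mg/L
Convert: 0.2438 mg/L × 1000 = 243.8 µg/L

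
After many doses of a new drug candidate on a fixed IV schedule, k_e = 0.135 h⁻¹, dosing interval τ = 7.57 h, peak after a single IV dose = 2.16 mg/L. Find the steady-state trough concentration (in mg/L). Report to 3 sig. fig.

1.21 mg/L

e^(−kτ) = e^(−0.1350 × 7.57) = 0.3599
Accumulation ratio R = 1 / (1 − e^(−kτ)) = 1 / (1 − 0.3599) = 1.562
Steady-state trough = C₀ × R × e^(−kτ) = 2.16 × 1.562 × 0.3599 = 1.214 mg/L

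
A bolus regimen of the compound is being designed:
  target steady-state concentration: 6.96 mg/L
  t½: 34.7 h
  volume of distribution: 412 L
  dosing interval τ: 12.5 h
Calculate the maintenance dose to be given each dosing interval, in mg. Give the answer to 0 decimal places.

k = ln2 / t½ = 0.693147 / 34.7 = 0.01998 h⁻¹
CL = k × Vd = 0.01998 × 412 = 8.232 L/h
At steady state, Dose/τ = Css × CL.
Dose = Css × CL × τ = 6.96 × 8.232 × 12.5 = 716.2 mg

716 mg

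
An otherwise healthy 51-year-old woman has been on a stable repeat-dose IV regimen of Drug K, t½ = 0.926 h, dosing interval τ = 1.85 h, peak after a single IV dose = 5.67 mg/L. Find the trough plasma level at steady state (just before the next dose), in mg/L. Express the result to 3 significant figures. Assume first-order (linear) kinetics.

1.89 mg/L

k = ln2 / t½ = 0.693147 / 0.926 = 0.7485 h⁻¹
e^(−kτ) = e^(−0.7485 × 1.85) = 0.2504
Accumulation ratio R = 1 / (1 − e^(−kτ)) = 1 / (1 − 0.2504) = 1.334
Steady-state trough = C₀ × R × e^(−kτ) = 5.67 × 1.334 × 0.2504 = 1.894 mg/L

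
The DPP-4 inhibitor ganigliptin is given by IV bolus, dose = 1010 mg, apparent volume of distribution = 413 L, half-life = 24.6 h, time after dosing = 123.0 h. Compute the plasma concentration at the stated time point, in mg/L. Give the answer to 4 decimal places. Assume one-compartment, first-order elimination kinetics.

0.0764 mg/L

C₀ = Dose / Vd = 1010 / 413 = 2.446 mg/L
k = ln2 / t½ = 0.693147 / 24.6 = 0.02818 h⁻¹
t / t½ = 123.0 / 24.6 = 5 half-lives
C = C₀ × (1/2)^5 = 2.446 × 0.03125 = 0.07644 mg/L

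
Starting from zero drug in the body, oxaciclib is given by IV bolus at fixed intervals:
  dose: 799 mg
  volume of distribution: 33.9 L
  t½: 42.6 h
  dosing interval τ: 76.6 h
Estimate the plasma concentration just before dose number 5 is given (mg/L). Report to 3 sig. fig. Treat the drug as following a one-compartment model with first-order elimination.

C₀ per dose = Dose / Vd = 799 / 33.9 = 23.57 mg/L
k = ln2 / t½ = 0.693147 / 42.6 = 0.01627 h⁻¹
Fraction remaining after one interval: r = e^(−kτ) = e^(−0.01627 × 76.6) = 0.2876
Before dose 5, 4 doses have been given (aged 1τ, 2τ, 3τ, 4τ).
C_trough = C₀ × (r + r² + … + r^4) = C₀ × r(1−r^4)/(1−r)
        = 23.57 × 0.2876 × (1 − 0.006842) / (1 − 0.2876) = 9.450 mg/L

9.45 mg/L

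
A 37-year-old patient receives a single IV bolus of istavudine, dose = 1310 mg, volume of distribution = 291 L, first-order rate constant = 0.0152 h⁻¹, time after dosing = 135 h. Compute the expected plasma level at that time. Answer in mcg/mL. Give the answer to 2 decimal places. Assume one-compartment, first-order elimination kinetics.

C₀ = Dose / Vd = 1310 / 291 = 4.502 mg/L
C = C₀ · e^(−k·t) = 4.502 × e^(−0.01520 × 135)
  = 4.502 × 0.1285 = 0.5785 mg/L
(0.5785 mg/L = 0.5785 mcg/mL)

0.58 mcg/mL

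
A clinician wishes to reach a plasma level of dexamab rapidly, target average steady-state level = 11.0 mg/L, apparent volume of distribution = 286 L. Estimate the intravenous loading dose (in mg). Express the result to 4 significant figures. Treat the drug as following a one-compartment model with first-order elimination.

3146 mg

LD = Css × Vd = 11.0 × 286 = 3146 mg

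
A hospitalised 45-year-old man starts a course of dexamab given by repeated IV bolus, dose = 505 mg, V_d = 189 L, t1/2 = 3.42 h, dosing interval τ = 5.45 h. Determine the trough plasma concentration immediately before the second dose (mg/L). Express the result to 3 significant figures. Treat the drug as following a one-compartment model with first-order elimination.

0.885 mg/L

C₀ per dose = Dose / Vd = 505 / 189 = 2.672 mg/L
k = ln2 / t½ = 0.693147 / 3.42 = 0.2027 h⁻¹
Fraction remaining after one interval: r = e^(−kτ) = e^(−0.2027 × 5.45) = 0.3313
Before dose 2, 1 dose has been given (aged 1τ).
C_trough = C₀ × r = 2.672 × 0.3313 = 0.8852 mg/L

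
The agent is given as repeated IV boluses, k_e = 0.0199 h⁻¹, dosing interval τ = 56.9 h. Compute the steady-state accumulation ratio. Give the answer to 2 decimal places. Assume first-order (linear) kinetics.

e^(−kτ) = e^(−0.01990 × 56.9) = 0.3223
Accumulation ratio R = 1 / (1 − e^(−kτ)) = 1 / (1 − 0.3223) = 1.476

1.48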